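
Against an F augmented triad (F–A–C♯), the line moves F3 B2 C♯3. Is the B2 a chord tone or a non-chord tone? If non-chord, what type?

Non-chord tone — an appoggiatura.

The harmony at that moment is F augmented triad (F, A, C♯); B2 is not a chord tone.
It is approached by leap down from F3 and left by step up to C♯3.
Leap in, step out — an appoggiatura.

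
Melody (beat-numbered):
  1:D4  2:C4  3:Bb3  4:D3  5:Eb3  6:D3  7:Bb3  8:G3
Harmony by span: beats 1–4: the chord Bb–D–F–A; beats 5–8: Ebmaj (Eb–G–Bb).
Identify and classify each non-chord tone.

C4 (beat 2) — passing tone; D3 (beat 6) — escape tone.

The harmony at that moment is Bb major seventh chord (Bb, D, F, A); C4 is not a chord tone.
It is approached by step down from D4 and left by step down to Bb3.
Step in, step out in the same direction — a passing tone.
The harmony at that moment is Eb major triad (Eb, G, Bb); D3 is not a chord tone.
It is approached by step down from Eb3 and left by leap up to Bb3.
Step in, leap out — an escape tone.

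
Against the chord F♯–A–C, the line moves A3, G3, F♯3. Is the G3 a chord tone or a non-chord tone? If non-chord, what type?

Non-chord tone — a passing tone.

The harmony at that moment is F♯ diminished triad (F♯, A, C); G3 is not a chord tone.
It is approached by step down from A3 and left by step down to F♯3.
Step in, step out in the same direction — a passing tone.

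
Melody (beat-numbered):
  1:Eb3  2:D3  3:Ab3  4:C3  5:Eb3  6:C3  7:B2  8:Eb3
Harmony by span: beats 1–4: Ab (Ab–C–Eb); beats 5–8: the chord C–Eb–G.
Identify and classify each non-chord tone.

D3 (beat 2) — escape tone; B2 (beat 7) — escape tone.

The harmony at that moment is Ab major triad (Ab, C, Eb); D3 is not a chord tone.
It is approached by step down from Eb3 and left by leap up to Ab3.
Step in, leap out — an escape tone.
The harmony at that moment is C minor triad (C, Eb, G); B2 is not a chord tone.
It is approached by step down from C3 and left by leap up to Eb3.
Step in, leap out — an escape tone.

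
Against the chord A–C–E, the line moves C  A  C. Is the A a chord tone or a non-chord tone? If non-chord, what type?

A minor triad contains A, C, E; A is the root, so it is a chord tone.

Chord tone (the root of A minor triad).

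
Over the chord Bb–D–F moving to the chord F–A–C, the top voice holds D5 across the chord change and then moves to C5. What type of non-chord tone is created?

The harmony at that moment is F major triad (F, A, C); D5 is not a chord tone.
It is held over (the same pitch as the preceding D5) and left by step down to C5.
Held over from the previous chord and resolving down by step — a suspension.

D5 is a suspension.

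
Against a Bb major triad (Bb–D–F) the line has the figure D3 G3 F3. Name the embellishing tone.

G3 is an appoggiatura.

The harmony at that moment is Bb major triad (Bb, D, F); G3 is not a chord tone.
It is approached by leap up from D3 and left by step down to F3.
Leap in, step out — an appoggiatura.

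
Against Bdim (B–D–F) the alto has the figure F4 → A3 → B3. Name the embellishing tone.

A3 is an appoggiatura.

The harmony at that moment is B diminished triad (B, D, F); A3 is not a chord tone.
It is approached by leap down from F4 and left by step up to B3.
Leap in, step out — an appoggiatura.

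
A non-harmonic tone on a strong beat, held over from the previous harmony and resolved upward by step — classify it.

Approach: by preparation — the pitch is first a chord tone, then held (tied or repeated) while the harmony changes under it. Departure: up by step. Metric position: strong.
A prepared dissonance that resolves upward by step — a retardation. (The same figure resolving downward would be a suspension.)

Retardation.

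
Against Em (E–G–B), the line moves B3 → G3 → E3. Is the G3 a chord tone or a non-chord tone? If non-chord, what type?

Chord tone (the third of E minor triad).

E minor triad contains E, G, B; G is the third, so it is a chord tone.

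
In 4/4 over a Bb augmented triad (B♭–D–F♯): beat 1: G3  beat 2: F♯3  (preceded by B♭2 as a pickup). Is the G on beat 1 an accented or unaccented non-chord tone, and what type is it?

The harmony at that moment is B♭ augmented triad (B♭, D, F♯); G3 is not a chord tone.
It is approached by leap up from B♭2 and left by step down to F♯3.
Leap in, step out — an appoggiatura.
It falls on the downbeat, so it is accented.

Accented appoggiatura.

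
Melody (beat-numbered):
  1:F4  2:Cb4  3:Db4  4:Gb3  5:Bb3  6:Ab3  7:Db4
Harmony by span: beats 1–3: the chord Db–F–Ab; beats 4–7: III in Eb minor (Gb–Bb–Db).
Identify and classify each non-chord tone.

The harmony at that moment is Db major triad (Db, F, Ab); Cb4 is not a chord tone.
It is approached by leap down from F4 and left by step up to Db4.
Leap in, step out — an appoggiatura.
The harmony at that moment is Gb major triad (Gb, Bb, Db); Ab3 is not a chord tone.
It is approached by step down from Bb3 and left by leap up to Db4.
Step in, leap out — an escape tone.

Cb4 (beat 2) — appoggiatura; Ab3 (beat 6) — escape tone.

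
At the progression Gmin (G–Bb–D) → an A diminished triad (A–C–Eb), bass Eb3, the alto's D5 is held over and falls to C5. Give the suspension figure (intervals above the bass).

At the second chord the bass is Eb3. The suspended D5 lies a seventh above the bass; after resolving down by step to C5, the interval above the bass becomes a sixth.
Suspension figures are named by those two intervals: 7–6.

7–6 suspension.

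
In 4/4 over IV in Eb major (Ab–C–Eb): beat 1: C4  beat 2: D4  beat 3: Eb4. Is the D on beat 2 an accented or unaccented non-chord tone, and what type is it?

The harmony at that moment is Ab major triad (Ab, C, Eb); D4 is not a chord tone.
It is approached by step up from C4 and left by step up to Eb4.
Step in, step out in the same direction — a passing tone.
It falls on a weak beat, so it is unaccented.

Unaccented passing tone.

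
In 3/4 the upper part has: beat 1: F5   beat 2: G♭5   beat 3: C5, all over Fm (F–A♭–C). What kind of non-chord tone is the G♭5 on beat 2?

The harmony at that moment is F minor triad (F, A♭, C); G♭5 is not a chord tone.
It is approached by step up from F5 and left by leap down to C5.
Step in, leap out, on a weak beat — an escape tone.

Escape tone.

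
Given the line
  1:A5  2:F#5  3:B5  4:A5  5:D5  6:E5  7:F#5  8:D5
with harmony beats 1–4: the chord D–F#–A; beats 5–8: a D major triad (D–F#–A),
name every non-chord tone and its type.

B5 (beat 3) — appoggiatura; E5 (beat 6) — passing tone.

The harmony at that moment is D major triad (D, F#, A); B5 is not a chord tone.
It is approached by leap up from F#5 and left by step down to A5.
Leap in, step out — an appoggiatura.
The harmony at that moment is D major triad (D, F#, A); E5 is not a chord tone.
It is approached by step up from D5 and left by step up to F#5.
Step in, step out in the same direction — a passing tone.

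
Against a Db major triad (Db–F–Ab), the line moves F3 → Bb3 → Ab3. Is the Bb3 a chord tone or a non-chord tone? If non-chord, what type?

The harmony at that moment is Db major triad (Db, F, Ab); Bb3 is not a chord tone.
It is approached by leap up from F3 and left by step down to Ab3.
Leap in, step out — an appoggiatura.

Non-chord tone — an appoggiatura.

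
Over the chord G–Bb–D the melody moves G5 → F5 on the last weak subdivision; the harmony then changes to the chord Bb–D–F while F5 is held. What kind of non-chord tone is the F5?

F5 is an anticipation.

The harmony at that moment is G minor triad (G, Bb, D); F5 is not a chord tone.
It is approached by step down from G5 and then sustained as the same pitch into the next harmony.
Arriving early and becoming a chord tone when the harmony changes — an anticipation.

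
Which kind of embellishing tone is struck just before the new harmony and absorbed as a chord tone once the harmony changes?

Anticipation.

Approach: ahead of the chord change (typically by step), so it is dissonant against the current harmony. Departure: none — the same pitch is restated or held and is a chord tone of the new harmony.
Dissonant first, consonant once the harmony catches up: the note simply arrives early — an anticipation. (The reverse timing, consonant first and dissonant after the change, would be a suspension or retardation.)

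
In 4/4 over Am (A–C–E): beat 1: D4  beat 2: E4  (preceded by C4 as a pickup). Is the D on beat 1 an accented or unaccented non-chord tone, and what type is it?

The harmony at that moment is A minor triad (A, C, E); D4 is not a chord tone.
It is approached by step up from C4 and left by step up to E4.
Step in, step out in the same direction — a passing tone.
It falls on the downbeat, so it is accented.

Accented passing tone.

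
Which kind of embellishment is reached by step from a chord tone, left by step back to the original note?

Neighbor tone.

Approach: by step. Departure: by step in the opposite direction, back to the starting pitch.
Stepwise on both sides but reversing to return to the same chord tone — a neighbor tone. (Had it continued onward in the same direction it would be a passing tone instead.)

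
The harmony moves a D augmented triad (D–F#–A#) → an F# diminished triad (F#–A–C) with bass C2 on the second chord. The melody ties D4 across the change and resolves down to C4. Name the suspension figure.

9–8 suspension.

At the second chord the bass is C2. The suspended D4 lies a ninth above the bass; after resolving down by step to C4, the interval above the bass becomes an octave.
Suspension figures are named by those two intervals: 9–8.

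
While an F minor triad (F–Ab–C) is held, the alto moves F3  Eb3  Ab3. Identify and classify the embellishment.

Eb3 is an escape tone.

The harmony at that moment is F minor triad (F, Ab, C); Eb3 is not a chord tone.
It is approached by step down from F3 and left by leap up to Ab3.
Step in, leap out — an escape tone.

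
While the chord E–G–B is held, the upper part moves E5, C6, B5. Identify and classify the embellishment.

The harmony at that moment is E minor triad (E, G, B); C6 is not a chord tone.
It is approached by leap up from E5 and left by step down to B5.
Leap in, step out — an appoggiatura.

C6 is an appoggiatura.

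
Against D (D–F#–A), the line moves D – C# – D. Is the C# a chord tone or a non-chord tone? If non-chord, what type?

The harmony at that moment is D major triad (D, F#, A); C# is not a chord tone.
It is approached by step down from D and left by step up to D.
Step away and step back to the same note — a neighbor tone (lower neighbor).

Non-chord tone — a neighbor tone.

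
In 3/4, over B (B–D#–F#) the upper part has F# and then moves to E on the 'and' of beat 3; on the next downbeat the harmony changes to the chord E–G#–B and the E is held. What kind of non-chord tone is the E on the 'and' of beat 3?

The harmony at that moment is B major triad (B, D#, F#); E is not a chord tone.
It is approached by step down from F# and then sustained as the same pitch into the next harmony.
Arriving early and becoming a chord tone when the harmony changes — an anticipation.

Anticipation.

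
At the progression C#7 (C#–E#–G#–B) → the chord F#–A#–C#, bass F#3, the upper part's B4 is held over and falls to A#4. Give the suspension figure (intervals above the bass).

At the second chord the bass is F#3. The suspended B4 lies a fourth above the bass; after resolving down by step to A#4, the interval above the bass becomes a third.
Suspension figures are named by those two intervals: 4–3.

4–3 suspension.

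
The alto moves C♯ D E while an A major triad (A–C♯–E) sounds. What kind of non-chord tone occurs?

The harmony at that moment is A major triad (A, C♯, E); D is not a chord tone.
It is approached by step up from C♯ and left by step up to E.
Step in, step out in the same direction — a passing tone.

D is a passing tone.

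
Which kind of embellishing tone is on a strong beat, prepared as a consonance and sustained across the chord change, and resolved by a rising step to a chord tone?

Retardation.

Approach: by preparation — the pitch is first a chord tone, then held (tied or repeated) while the harmony changes under it. Departure: up by step. Metric position: strong.
A prepared dissonance that resolves upward by step — a retardation. (The same figure resolving downward would be a suspension.)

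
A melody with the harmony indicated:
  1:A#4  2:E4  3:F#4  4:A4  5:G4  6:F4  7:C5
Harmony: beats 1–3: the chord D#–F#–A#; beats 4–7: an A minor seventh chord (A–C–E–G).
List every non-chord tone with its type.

The harmony at that moment is D# minor triad (D#, F#, A#); E4 is not a chord tone.
It is approached by leap down from A#4 and left by step up to F#4.
Leap in, step out — an appoggiatura.
The harmony at that moment is A minor seventh chord (A, C, E, G); F4 is not a chord tone.
It is approached by step down from G4 and left by leap up to C5.
Step in, leap out — an escape tone.

E4 (beat 2) — appoggiatura; F4 (beat 6) — escape tone.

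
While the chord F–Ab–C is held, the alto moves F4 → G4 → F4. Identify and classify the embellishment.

G4 is a neighbor tone.

The harmony at that moment is F minor triad (F, Ab, C); G4 is not a chord tone.
It is approached by step up from F4 and left by step down to F4.
Step away and step back to the same note — a neighbor tone (upper neighbor).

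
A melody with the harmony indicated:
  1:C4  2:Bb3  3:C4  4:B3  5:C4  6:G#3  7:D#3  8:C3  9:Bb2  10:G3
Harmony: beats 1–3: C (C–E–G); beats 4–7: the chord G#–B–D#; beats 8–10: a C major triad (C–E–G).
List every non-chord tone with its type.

The harmony at that moment is C major triad (C, E, G); Bb3 is not a chord tone.
It is approached by step down from C4 and left by step up to C4.
Step away and step back to the same note — a neighbor tone (lower neighbor).
The harmony at that moment is G# minor triad (G#, B, D#); C4 is not a chord tone.
It is approached by step up from B3 and left by leap down to G#3.
Step in, leap out — an escape tone.
The harmony at that moment is C major triad (C, E, G); Bb2 is not a chord tone.
It is approached by step down from C3 and left by leap up to G3.
Step in, leap out — an escape tone.

Bb3 (beat 2) — neighbor tone; C4 (beat 5) — escape tone; Bb2 (beat 9) — escape tone.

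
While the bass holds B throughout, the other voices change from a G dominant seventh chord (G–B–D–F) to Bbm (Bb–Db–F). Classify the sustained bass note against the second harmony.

Pedal tone (pedal point).

The harmony at that moment is Bb minor triad (Bb, Db, F); B is not a chord tone.
It is held over (the same pitch as the preceding B) and then sustained as the same pitch into the next harmony.
Sustained through a change of harmony — a pedal tone.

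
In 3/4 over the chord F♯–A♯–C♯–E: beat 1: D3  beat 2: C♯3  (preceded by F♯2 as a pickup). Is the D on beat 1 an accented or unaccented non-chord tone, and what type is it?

The harmony at that moment is F♯ dominant seventh chord (F♯, A♯, C♯, E); D3 is not a chord tone.
It is approached by leap up from F♯2 and left by step down to C♯3.
Leap in, step out — an appoggiatura.
It falls on the downbeat, so it is accented.

Accented appoggiatura.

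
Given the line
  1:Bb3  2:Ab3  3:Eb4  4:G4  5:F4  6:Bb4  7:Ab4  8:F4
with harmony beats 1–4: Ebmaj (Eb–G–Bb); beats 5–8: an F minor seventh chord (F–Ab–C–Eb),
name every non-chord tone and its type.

The harmony at that moment is Eb major triad (Eb, G, Bb); Ab3 is not a chord tone.
It is approached by step down from Bb3 and left by leap up to Eb4.
Step in, leap out — an escape tone.
The harmony at that moment is F minor seventh chord (F, Ab, C, Eb); Bb4 is not a chord tone.
It is approached by leap up from F4 and left by step down to Ab4.
Leap in, step out — an appoggiatura.

Ab3 (beat 2) — escape tone; Bb4 (beat 6) — appoggiatura.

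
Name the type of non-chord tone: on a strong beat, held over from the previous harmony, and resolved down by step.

Approach: by preparation — the pitch is first a chord tone, then held (tied or repeated) while the harmony changes under it. Departure: down by step. Metric position: strong.
A prepared dissonance that resolves downward by step — a suspension. (The same figure resolving upward would be a retardation.)

Suspension.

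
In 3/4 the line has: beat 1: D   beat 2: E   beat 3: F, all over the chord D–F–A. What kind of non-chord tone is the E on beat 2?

The harmony at that moment is D minor triad (D, F, A); E is not a chord tone.
It is approached by step up from D and left by step up to F.
Step in, step out in the same direction — a passing tone.

Passing tone.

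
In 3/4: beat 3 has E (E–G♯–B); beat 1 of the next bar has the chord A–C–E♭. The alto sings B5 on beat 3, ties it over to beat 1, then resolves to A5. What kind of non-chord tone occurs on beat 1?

The harmony at that moment is A diminished triad (A, C, E♭); B5 is not a chord tone.
It is held over (the same pitch as the preceding B5) and left by step down to A5.
Held over from the previous chord and resolving down by step — a suspension.

Suspension.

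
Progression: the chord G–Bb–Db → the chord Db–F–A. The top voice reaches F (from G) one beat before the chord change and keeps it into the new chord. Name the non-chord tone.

F is an anticipation.

The harmony at that moment is G diminished triad (G, Bb, Db); F is not a chord tone.
It is approached by step down from G and then sustained as the same pitch into the next harmony.
Arriving early and becoming a chord tone when the harmony changes — an anticipation.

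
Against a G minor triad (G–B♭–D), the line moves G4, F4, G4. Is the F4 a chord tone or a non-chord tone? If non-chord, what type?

The harmony at that moment is G minor triad (G, B♭, D); F4 is not a chord tone.
It is approached by step down from G4 and left by step up to G4.
Step away and step back to the same note — a neighbor tone (lower neighbor).

Non-chord tone — a neighbor tone.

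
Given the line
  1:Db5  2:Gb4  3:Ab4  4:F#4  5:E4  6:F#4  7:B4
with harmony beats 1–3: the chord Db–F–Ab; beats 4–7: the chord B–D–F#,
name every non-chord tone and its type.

The harmony at that moment is Db major triad (Db, F, Ab); Gb4 is not a chord tone.
It is approached by leap down from Db5 and left by step up to Ab4.
Leap in, step out — an appoggiatura.
The harmony at that moment is B minor triad (B, D, F#); E4 is not a chord tone.
It is approached by step down from F#4 and left by step up to F#4.
Step away and step back to the same note — a neighbor tone (lower neighbor).

Gb4 (beat 2) — appoggiatura; E4 (beat 5) — neighbor tone.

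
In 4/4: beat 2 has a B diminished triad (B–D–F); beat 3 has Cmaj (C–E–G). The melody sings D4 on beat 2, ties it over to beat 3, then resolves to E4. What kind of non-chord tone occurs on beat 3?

Retardation.

The harmony at that moment is C major triad (C, E, G); D4 is not a chord tone.
It is held over (the same pitch as the preceding D4) and left by step up to E4.
Held over from the previous chord and resolving up by step — a retardation.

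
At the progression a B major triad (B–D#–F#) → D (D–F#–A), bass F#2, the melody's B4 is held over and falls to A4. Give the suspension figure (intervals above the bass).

At the second chord the bass is F#2. The suspended B4 lies a fourth above the bass; after resolving down by step to A4, the interval above the bass becomes a third.
Suspension figures are named by those two intervals: 4–3.

4–3 suspension.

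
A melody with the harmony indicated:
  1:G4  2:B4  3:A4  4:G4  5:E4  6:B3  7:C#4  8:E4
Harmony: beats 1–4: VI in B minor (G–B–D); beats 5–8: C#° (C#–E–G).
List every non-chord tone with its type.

The harmony at that moment is G major triad (G, B, D); A4 is not a chord tone.
It is approached by step down from B4 and left by step down to G4.
Step in, step out in the same direction — a passing tone.
The harmony at that moment is C# diminished triad (C#, E, G); B3 is not a chord tone.
It is approached by leap down from E4 and left by step up to C#4.
Leap in, step out — an appoggiatura.

A4 (beat 3) — passing tone; B3 (beat 6) — appoggiatura.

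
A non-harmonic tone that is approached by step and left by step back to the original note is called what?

Neighbor tone.

Approach: by step. Departure: by step in the opposite direction, back to the starting pitch.
Stepwise on both sides but reversing to return to the same chord tone — a neighbor tone. (Had it continued onward in the same direction it would be a passing tone instead.)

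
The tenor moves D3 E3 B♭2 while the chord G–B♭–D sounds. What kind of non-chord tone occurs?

The harmony at that moment is G minor triad (G, B♭, D); E3 is not a chord tone.
It is approached by step up from D3 and left by leap down to B♭2.
Step in, leap out — an escape tone.

E3 is an escape tone.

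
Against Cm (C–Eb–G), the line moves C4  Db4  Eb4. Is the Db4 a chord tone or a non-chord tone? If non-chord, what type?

Non-chord tone — a passing tone.

The harmony at that moment is C minor triad (C, Eb, G); Db4 is not a chord tone.
It is approached by step up from C4 and left by step up to Eb4.
Step in, step out in the same direction — a passing tone.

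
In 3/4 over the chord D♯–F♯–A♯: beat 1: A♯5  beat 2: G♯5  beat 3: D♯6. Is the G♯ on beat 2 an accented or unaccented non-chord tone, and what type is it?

The harmony at that moment is D♯ minor triad (D♯, F♯, A♯); G♯5 is not a chord tone.
It is approached by step down from A♯5 and left by leap up to D♯6.
Step in, leap out — an escape tone.
It falls on a weak beat, so it is unaccented.

Unaccented escape tone.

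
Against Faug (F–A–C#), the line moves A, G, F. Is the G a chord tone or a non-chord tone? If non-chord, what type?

The harmony at that moment is F augmented triad (F, A, C#); G is not a chord tone.
It is approached by step down from A and left by step down to F.
Step in, step out in the same direction — a passing tone.

Non-chord tone — a passing tone.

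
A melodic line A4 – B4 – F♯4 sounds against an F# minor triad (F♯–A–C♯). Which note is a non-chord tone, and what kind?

The harmony at that moment is F♯ minor triad (F♯, A, C♯); B4 is not a chord tone.
It is approached by step up from A4 and left by leap down to F♯4.
Step in, leap out — an escape tone.

B4 is an escape tone.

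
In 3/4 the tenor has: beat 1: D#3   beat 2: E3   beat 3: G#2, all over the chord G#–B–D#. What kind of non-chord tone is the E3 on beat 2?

The harmony at that moment is G# minor triad (G#, B, D#); E3 is not a chord tone.
It is approached by step up from D#3 and left by leap down to G#2.
Step in, leap out, on a weak beat — an escape tone.

Escape tone.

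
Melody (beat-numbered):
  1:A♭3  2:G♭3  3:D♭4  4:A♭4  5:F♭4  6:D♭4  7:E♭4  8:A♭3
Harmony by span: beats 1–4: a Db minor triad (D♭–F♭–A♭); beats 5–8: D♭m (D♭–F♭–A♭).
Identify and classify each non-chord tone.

The harmony at that moment is D♭ minor triad (D♭, F♭, A♭); G♭3 is not a chord tone.
It is approached by step down from A♭3 and left by leap up to D♭4.
Step in, leap out — an escape tone.
The harmony at that moment is D♭ minor triad (D♭, F♭, A♭); E♭4 is not a chord tone.
It is approached by step up from D♭4 and left by leap down to A♭3.
Step in, leap out — an escape tone.

G♭3 (beat 2) — escape tone; E♭4 (beat 7) — escape tone.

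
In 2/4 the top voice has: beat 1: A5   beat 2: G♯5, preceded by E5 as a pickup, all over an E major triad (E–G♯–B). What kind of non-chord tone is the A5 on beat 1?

The harmony at that moment is E major triad (E, G♯, B); A5 is not a chord tone.
It is approached by leap up from E5 and left by step down to G♯5.
Leap in, step out, metrically accented — an appoggiatura.

Appoggiatura.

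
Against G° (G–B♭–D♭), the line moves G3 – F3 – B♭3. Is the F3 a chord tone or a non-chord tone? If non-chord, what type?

The harmony at that moment is G diminished triad (G, B♭, D♭); F3 is not a chord tone.
It is approached by step down from G3 and left by leap up to B♭3.
Step in, leap out — an escape tone.

Non-chord tone — an escape tone.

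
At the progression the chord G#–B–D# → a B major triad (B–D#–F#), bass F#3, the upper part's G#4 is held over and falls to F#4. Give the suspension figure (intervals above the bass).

At the second chord the bass is F#3. The suspended G#4 lies a ninth above the bass; after resolving down by step to F#4, the interval above the bass becomes an octave.
Suspension figures are named by those two intervals: 9–8.

9–8 suspension.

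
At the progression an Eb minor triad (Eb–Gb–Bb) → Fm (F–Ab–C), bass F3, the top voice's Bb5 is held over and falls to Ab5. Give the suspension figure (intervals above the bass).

4–3 suspension.

At the second chord the bass is F3. The suspended Bb5 lies a fourth above the bass; after resolving down by step to Ab5, the interval above the bass becomes a third.
Suspension figures are named by those two intervals: 4–3.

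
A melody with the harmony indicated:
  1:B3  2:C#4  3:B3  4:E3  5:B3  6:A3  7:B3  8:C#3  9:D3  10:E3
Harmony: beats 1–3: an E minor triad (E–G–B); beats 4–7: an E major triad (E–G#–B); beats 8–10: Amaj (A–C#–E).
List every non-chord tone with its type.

The harmony at that moment is E minor triad (E, G, B); C#4 is not a chord tone.
It is approached by step up from B3 and left by step down to B3.
Step away and step back to the same note — a neighbor tone (upper neighbor).
The harmony at that moment is E major triad (E, G#, B); A3 is not a chord tone.
It is approached by step down from B3 and left by step up to B3.
Step away and step back to the same note — a neighbor tone (lower neighbor).
The harmony at that moment is A major triad (A, C#, E); D3 is not a chord tone.
It is approached by step up from C#3 and left by step up to E3.
Step in, step out in the same direction — a passing tone.

C#4 (beat 2) — neighbor tone; A3 (beat 6) — neighbor tone; D3 (beat 9) — passing tone.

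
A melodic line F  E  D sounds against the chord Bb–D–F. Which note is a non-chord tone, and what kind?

E is a passing tone.

The harmony at that moment is Bb major triad (Bb, D, F); E is not a chord tone.
It is approached by step down from F and left by step down to D.
Step in, step out in the same direction — a passing tone.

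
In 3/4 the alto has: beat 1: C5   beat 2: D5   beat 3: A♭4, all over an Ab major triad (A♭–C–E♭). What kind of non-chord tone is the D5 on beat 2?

The harmony at that moment is A♭ major triad (A♭, C, E♭); D5 is not a chord tone.
It is approached by step up from C5 and left by leap down to A♭4.
Step in, leap out, on a weak beat — an escape tone.

Escape tone.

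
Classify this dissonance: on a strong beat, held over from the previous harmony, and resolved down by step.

Suspension.

Approach: by preparation — the pitch is first a chord tone, then held (tied or repeated) while the harmony changes under it. Departure: down by step. Metric position: strong.
A prepared dissonance that resolves downward by step — a suspension. (The same figure resolving upward would be a retardation.)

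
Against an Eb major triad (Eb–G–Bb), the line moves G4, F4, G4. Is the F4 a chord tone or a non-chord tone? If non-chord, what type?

The harmony at that moment is Eb major triad (Eb, G, Bb); F4 is not a chord tone.
It is approached by step down from G4 and left by step up to G4.
Step away and step back to the same note — a neighbor tone (lower neighbor).

Non-chord tone — a neighbor tone.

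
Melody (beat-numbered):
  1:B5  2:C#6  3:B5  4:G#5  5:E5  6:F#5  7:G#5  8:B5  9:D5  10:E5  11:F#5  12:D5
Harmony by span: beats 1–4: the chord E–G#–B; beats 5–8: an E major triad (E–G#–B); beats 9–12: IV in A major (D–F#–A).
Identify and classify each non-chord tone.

C#6 (beat 2) — neighbor tone; F#5 (beat 6) — passing tone; E5 (beat 10) — passing tone.

The harmony at that moment is E major triad (E, G#, B); C#6 is not a chord tone.
It is approached by step up from B5 and left by step down to B5.
Step away and step back to the same note — a neighbor tone (upper neighbor).
The harmony at that moment is E major triad (E, G#, B); F#5 is not a chord tone.
It is approached by step up from E5 and left by step up to G#5.
Step in, step out in the same direction — a passing tone.
The harmony at that moment is D major triad (D, F#, A); E5 is not a chord tone.
It is approached by step up from D5 and left by step up to F#5.
Step in, step out in the same direction — a passing tone.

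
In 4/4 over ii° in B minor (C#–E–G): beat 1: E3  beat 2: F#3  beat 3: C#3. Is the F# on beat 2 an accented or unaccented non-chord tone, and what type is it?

Unaccented escape tone.

The harmony at that moment is C# diminished triad (C#, E, G); F#3 is not a chord tone.
It is approached by step up from E3 and left by leap down to C#3.
Step in, leap out — an escape tone.
It falls on a weak beat, so it is unaccented.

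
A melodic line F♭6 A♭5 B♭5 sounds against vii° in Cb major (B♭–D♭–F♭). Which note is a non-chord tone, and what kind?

The harmony at that moment is B♭ diminished triad (B♭, D♭, F♭); A♭5 is not a chord tone.
It is approached by leap down from F♭6 and left by step up to B♭5.
Leap in, step out — an appoggiatura.

A♭5 is an appoggiatura.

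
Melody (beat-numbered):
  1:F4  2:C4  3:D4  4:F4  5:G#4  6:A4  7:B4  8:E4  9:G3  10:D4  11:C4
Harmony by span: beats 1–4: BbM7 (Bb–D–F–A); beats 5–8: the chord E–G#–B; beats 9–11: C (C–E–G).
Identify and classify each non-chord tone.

The harmony at that moment is Bb major seventh chord (Bb, D, F, A); C4 is not a chord tone.
It is approached by leap down from F4 and left by step up to D4.
Leap in, step out — an appoggiatura.
The harmony at that moment is E major triad (E, G#, B); A4 is not a chord tone.
It is approached by step up from G#4 and left by step up to B4.
Step in, step out in the same direction — a passing tone.
The harmony at that moment is C major triad (C, E, G); D4 is not a chord tone.
It is approached by leap up from G3 and left by step down to C4.
Leap in, step out — an appoggiatura.

C4 (beat 2) — appoggiatura; A4 (beat 6) — passing tone; D4 (beat 10) — appoggiatura.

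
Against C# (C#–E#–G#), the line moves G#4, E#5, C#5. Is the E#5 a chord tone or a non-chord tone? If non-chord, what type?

C# major triad contains C#, E#, G#; E# is the third, so it is a chord tone.

Chord tone (the third of C# major triad).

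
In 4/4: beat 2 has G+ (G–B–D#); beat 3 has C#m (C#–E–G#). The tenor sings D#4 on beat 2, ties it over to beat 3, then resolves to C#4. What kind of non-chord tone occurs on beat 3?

Suspension.

The harmony at that moment is C# minor triad (C#, E, G#); D#4 is not a chord tone.
It is held over (the same pitch as the preceding D#4) and left by step down to C#4.
Held over from the previous chord and resolving down by step — a suspension.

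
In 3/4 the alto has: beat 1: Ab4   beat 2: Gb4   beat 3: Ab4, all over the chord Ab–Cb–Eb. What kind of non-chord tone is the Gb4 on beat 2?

The harmony at that moment is Ab minor triad (Ab, Cb, Eb); Gb4 is not a chord tone.
It is approached by step down from Ab4 and left by step up to Ab4.
Step away and step back to the same note — a neighbor tone (lower neighbor).

Lower neighbor tone.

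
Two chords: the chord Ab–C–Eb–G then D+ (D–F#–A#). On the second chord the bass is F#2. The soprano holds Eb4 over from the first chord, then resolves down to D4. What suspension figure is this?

At the second chord the bass is F#2. The suspended Eb4 lies a seventh above the bass; after resolving down by step to D4, the interval above the bass becomes a sixth.
Suspension figures are named by those two intervals: 7–6.

7–6 suspension.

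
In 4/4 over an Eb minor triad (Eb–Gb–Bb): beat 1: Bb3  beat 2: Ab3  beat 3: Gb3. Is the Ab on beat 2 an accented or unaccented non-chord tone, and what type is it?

Unaccented passing tone.

The harmony at that moment is Eb minor triad (Eb, Gb, Bb); Ab3 is not a chord tone.
It is approached by step down from Bb3 and left by step down to Gb3.
Step in, step out in the same direction — a passing tone.
It falls on a weak beat, so it is unaccented.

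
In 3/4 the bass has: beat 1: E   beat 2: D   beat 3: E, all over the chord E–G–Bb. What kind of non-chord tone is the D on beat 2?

Lower neighbor tone.

The harmony at that moment is E diminished triad (E, G, Bb); D is not a chord tone.
It is approached by step down from E and left by step up to E.
Step away and step back to the same note — a neighbor tone (lower neighbor).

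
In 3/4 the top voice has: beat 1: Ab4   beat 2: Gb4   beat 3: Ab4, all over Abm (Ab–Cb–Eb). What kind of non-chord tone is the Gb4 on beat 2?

Lower neighbor tone.

The harmony at that moment is Ab minor triad (Ab, Cb, Eb); Gb4 is not a chord tone.
It is approached by step down from Ab4 and left by step up to Ab4.
Step away and step back to the same note — a neighbor tone (lower neighbor).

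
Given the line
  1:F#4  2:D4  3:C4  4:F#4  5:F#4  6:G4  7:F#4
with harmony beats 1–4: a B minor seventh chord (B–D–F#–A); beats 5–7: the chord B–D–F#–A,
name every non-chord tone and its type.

The harmony at that moment is B minor seventh chord (B, D, F#, A); C4 is not a chord tone.
It is approached by step down from D4 and left by leap up to F#4.
Step in, leap out — an escape tone.
The harmony at that moment is B minor seventh chord (B, D, F#, A); G4 is not a chord tone.
It is approached by step up from F#4 and left by step down to F#4.
Step away and step back to the same note — a neighbor tone (upper neighbor).

C4 (beat 3) — escape tone; G4 (beat 6) — neighbor tone.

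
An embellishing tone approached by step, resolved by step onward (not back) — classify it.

Passing tone.

Approach: by step. Departure: by step, continuing in the same direction.
Stepwise on both sides with no change of direction means the note fills in the space between two different chord tones — a passing tone. (Had it turned back to its starting note it would be a neighbor tone instead.)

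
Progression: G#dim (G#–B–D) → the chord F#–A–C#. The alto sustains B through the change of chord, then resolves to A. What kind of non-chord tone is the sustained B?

The harmony at that moment is F# minor triad (F#, A, C#); B is not a chord tone.
It is held over (the same pitch as the preceding B) and left by step down to A.
Held over from the previous chord and resolving down by step — a suspension.

B is a suspension.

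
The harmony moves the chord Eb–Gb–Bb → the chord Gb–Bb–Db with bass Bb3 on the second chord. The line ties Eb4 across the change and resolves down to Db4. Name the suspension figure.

4–3 suspension.

At the second chord the bass is Bb3. The suspended Eb4 lies a fourth above the bass; after resolving down by step to Db4, the interval above the bass becomes a third.
Suspension figures are named by those two intervals: 4–3.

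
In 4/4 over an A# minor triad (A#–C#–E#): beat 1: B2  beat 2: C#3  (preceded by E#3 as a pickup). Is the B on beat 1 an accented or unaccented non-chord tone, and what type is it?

Accented appoggiatura.

The harmony at that moment is A# minor triad (A#, C#, E#); B2 is not a chord tone.
It is approached by leap down from E#3 and left by step up to C#3.
Leap in, step out — an appoggiatura.
It falls on the downbeat, so it is accented.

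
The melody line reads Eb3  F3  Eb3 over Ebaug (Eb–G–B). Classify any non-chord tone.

The harmony at that moment is Eb augmented triad (Eb, G, B); F3 is not a chord tone.
It is approached by step up from Eb3 and left by step down to Eb3.
Step away and step back to the same note — a neighbor tone (upper neighbor).

F3 is a neighbor tone.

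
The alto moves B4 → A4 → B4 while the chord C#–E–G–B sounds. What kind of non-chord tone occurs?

The harmony at that moment is C# half-diminished seventh chord (C#, E, G, B); A4 is not a chord tone.
It is approached by step down from B4 and left by step up to B4.
Step away and step back to the same note — a neighbor tone (lower neighbor).

A4 is a neighbor tone.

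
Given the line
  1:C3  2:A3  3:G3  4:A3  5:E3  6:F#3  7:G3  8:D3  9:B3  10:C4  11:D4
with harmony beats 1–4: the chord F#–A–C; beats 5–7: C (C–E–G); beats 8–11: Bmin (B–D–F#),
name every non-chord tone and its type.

G3 (beat 3) — neighbor tone; F#3 (beat 6) — passing tone; C4 (beat 10) — passing tone.

The harmony at that moment is F# diminished triad (F#, A, C); G3 is not a chord tone.
It is approached by step down from A3 and left by step up to A3.
Step away and step back to the same note — a neighbor tone (lower neighbor).
The harmony at that moment is C major triad (C, E, G); F#3 is not a chord tone.
It is approached by step up from E3 and left by step up to G3.
Step in, step out in the same direction — a passing tone.
The harmony at that moment is B minor triad (B, D, F#); C4 is not a chord tone.
It is approached by step up from B3 and left by step up to D4.
Step in, step out in the same direction — a passing tone.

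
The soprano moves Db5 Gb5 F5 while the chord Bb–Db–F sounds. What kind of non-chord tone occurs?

Gb5 is an appoggiatura.

The harmony at that moment is Bb minor triad (Bb, Db, F); Gb5 is not a chord tone.
It is approached by leap up from Db5 and left by step down to F5.
Leap in, step out — an appoggiatura.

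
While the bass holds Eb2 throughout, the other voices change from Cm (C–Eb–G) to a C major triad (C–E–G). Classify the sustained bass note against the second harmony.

The harmony at that moment is C major triad (C, E, G); Eb2 is not a chord tone.
It is held over (the same pitch as the preceding Eb2) and then sustained as the same pitch into the next harmony.
Sustained through a change of harmony — a pedal tone.

Pedal tone (pedal point).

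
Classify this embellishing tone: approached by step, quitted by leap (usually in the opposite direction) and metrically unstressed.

Escape tone.

Approach: by step. Departure: by leap. Metric position: weak.
Step in, leap out, from a weak position — an escape tone (échappée). (It is the mirror image of the appoggiatura, which leaps in and steps out on a strong beat.)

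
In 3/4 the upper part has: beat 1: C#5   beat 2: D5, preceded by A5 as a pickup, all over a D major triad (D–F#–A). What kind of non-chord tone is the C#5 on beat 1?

Appoggiatura.

The harmony at that moment is D major triad (D, F#, A); C#5 is not a chord tone.
It is approached by leap down from A5 and left by step up to D5.
Leap in, step out, metrically accented — an appoggiatura.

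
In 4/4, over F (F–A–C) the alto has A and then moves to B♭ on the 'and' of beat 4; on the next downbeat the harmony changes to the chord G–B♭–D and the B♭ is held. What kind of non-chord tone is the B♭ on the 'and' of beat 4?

Anticipation.

The harmony at that moment is F major triad (F, A, C); B♭ is not a chord tone.
It is approached by step up from A and then sustained as the same pitch into the next harmony.
Arriving early and becoming a chord tone when the harmony changes — an anticipation.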